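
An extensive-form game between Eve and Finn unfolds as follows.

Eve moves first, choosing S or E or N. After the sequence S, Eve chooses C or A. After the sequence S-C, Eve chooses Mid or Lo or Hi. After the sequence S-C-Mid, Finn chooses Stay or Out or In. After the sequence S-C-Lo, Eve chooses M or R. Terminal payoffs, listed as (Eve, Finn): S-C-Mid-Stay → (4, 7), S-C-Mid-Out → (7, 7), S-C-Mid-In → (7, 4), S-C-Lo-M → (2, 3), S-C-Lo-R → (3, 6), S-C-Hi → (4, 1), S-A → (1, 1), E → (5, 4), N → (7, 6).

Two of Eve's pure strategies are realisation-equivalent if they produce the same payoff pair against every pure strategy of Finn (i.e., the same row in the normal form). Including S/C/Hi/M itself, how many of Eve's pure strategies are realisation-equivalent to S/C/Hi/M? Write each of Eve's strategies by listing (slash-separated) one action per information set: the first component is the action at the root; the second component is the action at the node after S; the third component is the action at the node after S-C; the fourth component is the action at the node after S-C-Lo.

2

Row for S/C/Hi/M (columns Stay, Out, In): (4,1) (4,1) (4,1).
Under S/C/Hi/M, Eve's choice at the node after S-C-Lo can never be reached regardless of what Finn does, so varying those choices leaves every outcome unchanged.
Holding the reachable choices fixed and varying the unreachable one freely already gives 2 equivalent strategies.
No other strategy reproduces this row, so those 2 are the full class: S/C/Hi/M, S/C/Hi/R.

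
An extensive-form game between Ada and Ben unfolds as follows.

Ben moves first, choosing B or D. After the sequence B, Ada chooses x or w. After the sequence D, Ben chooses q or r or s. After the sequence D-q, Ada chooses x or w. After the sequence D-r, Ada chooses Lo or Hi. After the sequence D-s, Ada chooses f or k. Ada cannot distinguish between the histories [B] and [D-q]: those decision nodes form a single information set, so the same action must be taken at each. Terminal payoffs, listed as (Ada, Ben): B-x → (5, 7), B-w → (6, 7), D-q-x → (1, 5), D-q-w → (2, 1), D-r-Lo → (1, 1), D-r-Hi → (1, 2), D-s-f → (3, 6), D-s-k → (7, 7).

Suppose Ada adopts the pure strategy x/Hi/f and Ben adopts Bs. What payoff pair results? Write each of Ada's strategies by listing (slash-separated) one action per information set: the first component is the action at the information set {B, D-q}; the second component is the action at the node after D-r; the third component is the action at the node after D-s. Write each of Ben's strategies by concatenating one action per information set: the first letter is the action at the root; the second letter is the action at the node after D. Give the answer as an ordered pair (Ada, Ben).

Trace the play path from the root:
  Ben plays B
  Ada plays x at [B]
→ terminal payoff (5, 7).
(Ada's choice at the node after D-r is never reached on this path, so it doesn't affect the outcome.)

(5, 7)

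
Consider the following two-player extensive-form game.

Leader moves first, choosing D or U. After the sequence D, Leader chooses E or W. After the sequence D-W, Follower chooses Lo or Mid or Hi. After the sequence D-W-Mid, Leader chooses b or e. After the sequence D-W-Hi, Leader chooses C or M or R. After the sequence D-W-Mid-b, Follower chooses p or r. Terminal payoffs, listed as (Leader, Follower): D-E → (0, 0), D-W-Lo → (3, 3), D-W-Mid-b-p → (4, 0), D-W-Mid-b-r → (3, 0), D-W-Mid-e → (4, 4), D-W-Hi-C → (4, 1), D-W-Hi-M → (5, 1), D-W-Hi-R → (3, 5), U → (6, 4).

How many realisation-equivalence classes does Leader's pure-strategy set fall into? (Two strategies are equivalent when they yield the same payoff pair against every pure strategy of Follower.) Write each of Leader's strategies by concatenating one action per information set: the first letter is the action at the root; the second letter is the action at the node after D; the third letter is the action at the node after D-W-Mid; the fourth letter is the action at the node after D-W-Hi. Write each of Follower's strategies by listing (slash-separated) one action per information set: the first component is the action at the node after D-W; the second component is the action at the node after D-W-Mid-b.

8

Leader has 24 pure strategies: DEbC, DEbM, DEbR, DEeC, DEeM, DEeR, DWbC, DWbM, DWbR, DWeC, DWeM, DWeR, UEbC, UEbM, UEbR, UEeC, UEeM, UEeR, UWbC, UWbM, UWbR, UWeC, UWeM, UWeR. Columns: Lo/p, Lo/r, Mid/p, Mid/r, Hi/p, Hi/r.
{DEbC, DEbM, DEbR, DEeC, DEeM, DEeR} → row (0,0) (0,0) (0,0) (0,0) (0,0) (0,0)
{DWbC} → row (3,3) (3,3) (4,0) (3,0) (4,1) (4,1)
{DWbM} → row (3,3) (3,3) (4,0) (3,0) (5,1) (5,1)
{DWbR} → row (3,3) (3,3) (4,0) (3,0) (3,5) (3,5)
{DWeC} → row (3,3) (3,3) (4,4) (4,4) (4,1) (4,1)
{DWeM} → row (3,3) (3,3) (4,4) (4,4) (5,1) (5,1)
{DWeR} → row (3,3) (3,3) (4,4) (4,4) (3,5) (3,5)
{UEbC, UEbM, UEbR, UEeC, UEeM, UEeR, UWbC, UWbM, UWbR, UWeC, UWeM, UWeR} → row (6,4) (6,4) (6,4) (6,4) (6,4) (6,4)
That's 8 distinct rows out of 24 strategies.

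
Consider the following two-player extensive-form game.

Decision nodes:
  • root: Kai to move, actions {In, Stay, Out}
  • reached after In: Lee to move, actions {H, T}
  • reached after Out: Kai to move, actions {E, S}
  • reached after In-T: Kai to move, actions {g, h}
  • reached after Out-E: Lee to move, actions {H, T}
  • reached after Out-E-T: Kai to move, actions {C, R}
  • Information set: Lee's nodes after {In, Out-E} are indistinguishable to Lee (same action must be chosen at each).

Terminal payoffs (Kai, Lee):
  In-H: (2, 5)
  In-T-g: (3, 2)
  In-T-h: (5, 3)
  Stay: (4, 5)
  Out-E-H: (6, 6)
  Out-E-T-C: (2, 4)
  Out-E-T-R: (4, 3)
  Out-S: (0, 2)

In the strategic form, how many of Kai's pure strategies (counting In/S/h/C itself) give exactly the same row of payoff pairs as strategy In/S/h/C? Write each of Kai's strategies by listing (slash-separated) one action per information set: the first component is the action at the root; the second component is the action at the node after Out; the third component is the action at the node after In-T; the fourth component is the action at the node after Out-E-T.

4

Row for In/S/h/C (columns H, T): (2,5) (5,3).
Under In/S/h/C, Kai's choice at the node after Out and at the node after Out-E-T can never be reached regardless of what Lee does, so varying those choices leaves every outcome unchanged.
Holding the reachable choices fixed and varying the unreachable ones freely already gives 2 × 2 = 4 equivalent strategies.
No other strategy reproduces this row, so those 4 are the full class: In/E/h/C, In/E/h/R, In/S/h/C, In/S/h/R.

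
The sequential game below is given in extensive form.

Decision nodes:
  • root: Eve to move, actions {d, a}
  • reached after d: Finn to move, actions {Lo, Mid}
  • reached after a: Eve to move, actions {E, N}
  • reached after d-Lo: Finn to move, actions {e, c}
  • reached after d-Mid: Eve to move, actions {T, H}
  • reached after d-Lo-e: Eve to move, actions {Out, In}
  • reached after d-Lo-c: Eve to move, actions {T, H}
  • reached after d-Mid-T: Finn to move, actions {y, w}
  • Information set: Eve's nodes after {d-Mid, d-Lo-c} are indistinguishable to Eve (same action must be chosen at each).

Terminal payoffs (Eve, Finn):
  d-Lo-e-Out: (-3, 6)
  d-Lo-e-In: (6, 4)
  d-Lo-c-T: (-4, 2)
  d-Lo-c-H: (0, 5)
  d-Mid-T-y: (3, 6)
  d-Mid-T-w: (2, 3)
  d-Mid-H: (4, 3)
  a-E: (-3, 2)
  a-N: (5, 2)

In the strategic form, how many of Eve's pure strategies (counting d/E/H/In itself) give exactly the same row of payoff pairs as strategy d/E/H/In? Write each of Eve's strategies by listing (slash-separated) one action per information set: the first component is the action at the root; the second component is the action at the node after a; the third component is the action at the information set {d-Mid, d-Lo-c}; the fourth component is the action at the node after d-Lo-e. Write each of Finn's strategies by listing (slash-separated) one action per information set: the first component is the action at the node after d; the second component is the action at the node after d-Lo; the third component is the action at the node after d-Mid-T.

2

Row for d/E/H/In (columns Lo/e/y, Lo/e/w, Lo/c/y, Lo/c/w, Mid/e/y, Mid/e/w, Mid/c/y, Mid/c/w): (6,4) (6,4) (0,5) (0,5) (4,3) (4,3) (4,3) (4,3).
Under d/E/H/In, Eve's choice at the node after a can never be reached regardless of what Finn does, so varying those choices leaves every outcome unchanged.
Holding the reachable choices fixed and varying the unreachable one freely already gives 2 equivalent strategies.
No other strategy reproduces this row, so those 2 are the full class: d/E/H/In, d/N/H/In.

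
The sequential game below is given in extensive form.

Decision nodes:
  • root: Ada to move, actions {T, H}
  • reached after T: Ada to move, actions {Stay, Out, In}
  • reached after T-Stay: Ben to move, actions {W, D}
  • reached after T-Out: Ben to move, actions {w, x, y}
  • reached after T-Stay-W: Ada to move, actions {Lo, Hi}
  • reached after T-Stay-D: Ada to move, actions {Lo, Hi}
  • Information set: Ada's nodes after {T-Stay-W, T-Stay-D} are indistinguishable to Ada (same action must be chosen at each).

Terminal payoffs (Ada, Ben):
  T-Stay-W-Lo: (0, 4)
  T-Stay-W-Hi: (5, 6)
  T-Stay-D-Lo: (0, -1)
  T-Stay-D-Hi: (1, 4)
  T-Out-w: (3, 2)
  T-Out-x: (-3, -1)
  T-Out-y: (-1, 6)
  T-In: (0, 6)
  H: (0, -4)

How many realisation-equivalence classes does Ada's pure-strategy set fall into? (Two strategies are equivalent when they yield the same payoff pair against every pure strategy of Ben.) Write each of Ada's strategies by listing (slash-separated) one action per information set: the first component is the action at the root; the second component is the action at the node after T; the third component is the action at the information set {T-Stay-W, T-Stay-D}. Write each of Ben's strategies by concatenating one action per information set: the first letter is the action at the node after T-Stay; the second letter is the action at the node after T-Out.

Ada has 12 pure strategies: T/Stay/Lo, T/Stay/Hi, T/Out/Lo, T/Out/Hi, T/In/Lo, T/In/Hi, H/Stay/Lo, H/Stay/Hi, H/Out/Lo, H/Out/Hi, H/In/Lo, H/In/Hi. Columns: Ww, Wx, Wy, Dw, Dx, Dy.
{T/Stay/Lo} → row (0,4) (0,4) (0,4) (0,-1) (0,-1) (0,-1)
{T/Stay/Hi} → row (5,6) (5,6) (5,6) (1,4) (1,4) (1,4)
{T/Out/Lo, T/Out/Hi} → row (3,2) (-3,-1) (-1,6) (3,2) (-3,-1) (-1,6)
{T/In/Lo, T/In/Hi} → row (0,6) (0,6) (0,6) (0,6) (0,6) (0,6)
{H/Stay/Lo, H/Stay/Hi, H/Out/Lo, H/Out/Hi, H/In/Lo, H/In/Hi} → row (0,-4) (0,-4) (0,-4) (0,-4) (0,-4) (0,-4)
That's 5 distinct rows out of 12 strategies.

5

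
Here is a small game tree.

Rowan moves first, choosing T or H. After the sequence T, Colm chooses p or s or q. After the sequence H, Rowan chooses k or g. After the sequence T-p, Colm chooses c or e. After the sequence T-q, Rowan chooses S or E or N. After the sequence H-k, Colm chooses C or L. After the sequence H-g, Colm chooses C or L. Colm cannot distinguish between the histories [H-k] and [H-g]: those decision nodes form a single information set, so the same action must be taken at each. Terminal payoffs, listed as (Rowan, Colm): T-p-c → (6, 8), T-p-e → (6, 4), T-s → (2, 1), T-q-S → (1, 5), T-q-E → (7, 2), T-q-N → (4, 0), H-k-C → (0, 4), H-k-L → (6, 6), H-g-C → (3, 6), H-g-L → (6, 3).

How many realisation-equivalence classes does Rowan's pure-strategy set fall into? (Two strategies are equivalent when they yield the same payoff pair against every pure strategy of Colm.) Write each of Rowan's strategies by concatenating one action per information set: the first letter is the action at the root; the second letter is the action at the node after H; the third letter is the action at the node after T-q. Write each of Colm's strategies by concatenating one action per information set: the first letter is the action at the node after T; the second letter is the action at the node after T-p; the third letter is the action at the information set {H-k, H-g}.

5

Rowan has 12 pure strategies: TkS, TkE, TkN, TgS, TgE, TgN, HkS, HkE, HkN, HgS, HgE, HgN. Columns: pcC, pcL, peC, peL, scC, scL, seC, seL, qcC, qcL, qeC, qeL.
{TkS, TgS} → row (6,8) (6,8) (6,4) (6,4) (2,1) (2,1) (2,1) (2,1) (1,5) (1,5) (1,5) (1,5)
{TkE, TgE} → row (6,8) (6,8) (6,4) (6,4) (2,1) (2,1) (2,1) (2,1) (7,2) (7,2) (7,2) (7,2)
{TkN, TgN} → row (6,8) (6,8) (6,4) (6,4) (2,1) (2,1) (2,1) (2,1) (4,0) (4,0) (4,0) (4,0)
{HkS, HkE, HkN} → row (0,4) (6,6) (0,4) (6,6) (0,4) (6,6) (0,4) (6,6) (0,4) (6,6) (0,4) (6,6)
{HgS, HgE, HgN} → row (3,6) (6,3) (3,6) (6,3) (3,6) (6,3) (3,6) (6,3) (3,6) (6,3) (3,6) (6,3)
That's 5 distinct rows out of 12 strategies.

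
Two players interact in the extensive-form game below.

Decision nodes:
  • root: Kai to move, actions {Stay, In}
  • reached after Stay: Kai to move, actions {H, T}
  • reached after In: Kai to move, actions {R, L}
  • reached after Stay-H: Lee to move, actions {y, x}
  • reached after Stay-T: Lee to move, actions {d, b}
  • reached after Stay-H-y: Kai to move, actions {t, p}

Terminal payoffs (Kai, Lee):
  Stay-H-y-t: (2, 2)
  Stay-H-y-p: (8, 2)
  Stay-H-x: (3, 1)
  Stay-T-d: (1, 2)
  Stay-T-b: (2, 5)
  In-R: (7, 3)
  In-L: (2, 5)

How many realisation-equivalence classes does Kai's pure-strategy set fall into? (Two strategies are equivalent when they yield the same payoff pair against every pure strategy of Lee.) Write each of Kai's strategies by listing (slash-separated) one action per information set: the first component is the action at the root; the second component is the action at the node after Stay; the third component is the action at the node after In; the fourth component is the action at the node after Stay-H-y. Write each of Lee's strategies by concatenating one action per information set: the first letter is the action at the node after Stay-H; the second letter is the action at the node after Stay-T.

Kai has 16 pure strategies: Stay/H/R/t, Stay/H/R/p, Stay/H/L/t, Stay/H/L/p, Stay/T/R/t, Stay/T/R/p, Stay/T/L/t, Stay/T/L/p, In/H/R/t, In/H/R/p, In/H/L/t, In/H/L/p, In/T/R/t, In/T/R/p, In/T/L/t, In/T/L/p. Columns: yd, yb, xd, xb.
{Stay/H/R/t, Stay/H/L/t} → row (2,2) (2,2) (3,1) (3,1)
{Stay/H/R/p, Stay/H/L/p} → row (8,2) (8,2) (3,1) (3,1)
{Stay/T/R/t, Stay/T/R/p, Stay/T/L/t, Stay/T/L/p} → row (1,2) (2,5) (1,2) (2,5)
{In/H/R/t, In/H/R/p, In/T/R/t, In/T/R/p} → row (7,3) (7,3) (7,3) (7,3)
{In/H/L/t, In/H/L/p, In/T/L/t, In/T/L/p} → row (2,5) (2,5) (2,5) (2,5)
That's 5 distinct rows out of 16 strategies.

5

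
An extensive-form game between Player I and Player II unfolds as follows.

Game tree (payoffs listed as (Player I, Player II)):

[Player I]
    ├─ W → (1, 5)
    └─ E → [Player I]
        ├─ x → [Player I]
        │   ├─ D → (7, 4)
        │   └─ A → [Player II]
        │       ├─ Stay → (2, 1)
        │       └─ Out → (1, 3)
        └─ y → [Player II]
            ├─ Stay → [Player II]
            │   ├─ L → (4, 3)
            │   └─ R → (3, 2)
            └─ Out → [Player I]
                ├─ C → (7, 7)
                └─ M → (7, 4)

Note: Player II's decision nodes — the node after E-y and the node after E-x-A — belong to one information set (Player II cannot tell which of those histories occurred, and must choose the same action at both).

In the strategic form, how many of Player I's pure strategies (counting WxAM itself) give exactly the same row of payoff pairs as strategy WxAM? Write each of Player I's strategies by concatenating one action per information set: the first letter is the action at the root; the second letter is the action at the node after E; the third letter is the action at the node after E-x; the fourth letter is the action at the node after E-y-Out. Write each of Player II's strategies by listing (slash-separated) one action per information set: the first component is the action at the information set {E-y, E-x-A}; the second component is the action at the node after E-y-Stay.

Row for WxAM (columns Stay/L, Stay/R, Out/L, Out/R): (1,5) (1,5) (1,5) (1,5).
Under WxAM, Player I's choice at the node after E and at the node after E-x and at the node after E-y-Out can never be reached regardless of what Player II does, so varying those choices leaves every outcome unchanged.
Holding the reachable choices fixed and varying the unreachable ones freely already gives 2 × 2 × 2 = 8 equivalent strategies.
No other strategy reproduces this row, so those 8 are the full class: WxDC, WxDM, WxAC, WxAM, WyDC, WyDM, WyAC, WyAM.

8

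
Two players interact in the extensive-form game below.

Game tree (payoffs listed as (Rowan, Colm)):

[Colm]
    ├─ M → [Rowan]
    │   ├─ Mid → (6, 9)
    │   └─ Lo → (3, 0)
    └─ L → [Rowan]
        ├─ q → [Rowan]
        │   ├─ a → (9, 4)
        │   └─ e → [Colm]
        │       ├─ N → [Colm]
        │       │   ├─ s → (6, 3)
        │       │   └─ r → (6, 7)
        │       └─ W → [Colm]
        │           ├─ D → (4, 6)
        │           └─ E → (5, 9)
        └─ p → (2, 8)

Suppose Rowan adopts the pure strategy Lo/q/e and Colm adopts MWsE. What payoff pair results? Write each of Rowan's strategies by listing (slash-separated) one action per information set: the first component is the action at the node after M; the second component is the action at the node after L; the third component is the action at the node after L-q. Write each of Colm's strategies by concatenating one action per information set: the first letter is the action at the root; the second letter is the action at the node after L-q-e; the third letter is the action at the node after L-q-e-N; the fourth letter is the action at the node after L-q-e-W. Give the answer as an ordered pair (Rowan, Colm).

(3, 0)

Trace the play path from the root:
  Colm plays M
  Rowan plays Lo at [M]
→ terminal payoff (3, 0).
(Rowan's choice at the node after L is never reached on this path, so it doesn't affect the outcome.)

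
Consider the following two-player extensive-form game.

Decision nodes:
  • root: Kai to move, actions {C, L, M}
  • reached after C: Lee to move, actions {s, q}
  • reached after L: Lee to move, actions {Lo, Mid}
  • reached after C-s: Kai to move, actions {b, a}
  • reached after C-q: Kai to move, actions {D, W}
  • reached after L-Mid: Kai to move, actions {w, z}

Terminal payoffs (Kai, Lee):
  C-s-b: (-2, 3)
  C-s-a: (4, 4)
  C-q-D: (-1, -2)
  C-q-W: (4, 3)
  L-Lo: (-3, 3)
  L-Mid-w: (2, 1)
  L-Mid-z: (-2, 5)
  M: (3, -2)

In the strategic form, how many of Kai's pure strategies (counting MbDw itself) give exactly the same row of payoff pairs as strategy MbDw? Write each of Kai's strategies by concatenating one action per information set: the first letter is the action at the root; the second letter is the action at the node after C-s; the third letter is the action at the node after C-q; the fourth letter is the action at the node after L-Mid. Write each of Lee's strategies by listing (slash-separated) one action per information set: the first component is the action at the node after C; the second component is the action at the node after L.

8

Row for MbDw (columns s/Lo, s/Mid, q/Lo, q/Mid): (3,-2) (3,-2) (3,-2) (3,-2).
Under MbDw, Kai's choice at the node after C-s and at the node after C-q and at the node after L-Mid can never be reached regardless of what Lee does, so varying those choices leaves every outcome unchanged.
Holding the reachable choices fixed and varying the unreachable ones freely already gives 2 × 2 × 2 = 8 equivalent strategies.
No other strategy reproduces this row, so those 8 are the full class: MbDw, MbDz, MbWw, MbWz, MaDw, MaDz, MaWw, MaWz.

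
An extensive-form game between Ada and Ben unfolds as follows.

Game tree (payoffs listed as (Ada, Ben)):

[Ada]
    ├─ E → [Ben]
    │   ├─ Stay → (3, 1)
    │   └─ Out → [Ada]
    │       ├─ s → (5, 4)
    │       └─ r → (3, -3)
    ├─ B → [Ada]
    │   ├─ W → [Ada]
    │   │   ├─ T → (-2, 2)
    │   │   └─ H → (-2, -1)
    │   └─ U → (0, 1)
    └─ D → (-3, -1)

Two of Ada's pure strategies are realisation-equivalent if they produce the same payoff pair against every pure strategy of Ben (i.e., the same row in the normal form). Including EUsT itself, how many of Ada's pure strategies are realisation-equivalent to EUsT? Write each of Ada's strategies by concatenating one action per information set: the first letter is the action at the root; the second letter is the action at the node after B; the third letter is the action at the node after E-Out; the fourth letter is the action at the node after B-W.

4

Row for EUsT (columns Stay, Out): (3,1) (5,4).
Under EUsT, Ada's choice at the node after B and at the node after B-W can never be reached regardless of what Ben does, so varying those choices leaves every outcome unchanged.
Holding the reachable choices fixed and varying the unreachable ones freely already gives 2 × 2 = 4 equivalent strategies.
No other strategy reproduces this row, so those 4 are the full class: EWsT, EWsH, EUsT, EUsH.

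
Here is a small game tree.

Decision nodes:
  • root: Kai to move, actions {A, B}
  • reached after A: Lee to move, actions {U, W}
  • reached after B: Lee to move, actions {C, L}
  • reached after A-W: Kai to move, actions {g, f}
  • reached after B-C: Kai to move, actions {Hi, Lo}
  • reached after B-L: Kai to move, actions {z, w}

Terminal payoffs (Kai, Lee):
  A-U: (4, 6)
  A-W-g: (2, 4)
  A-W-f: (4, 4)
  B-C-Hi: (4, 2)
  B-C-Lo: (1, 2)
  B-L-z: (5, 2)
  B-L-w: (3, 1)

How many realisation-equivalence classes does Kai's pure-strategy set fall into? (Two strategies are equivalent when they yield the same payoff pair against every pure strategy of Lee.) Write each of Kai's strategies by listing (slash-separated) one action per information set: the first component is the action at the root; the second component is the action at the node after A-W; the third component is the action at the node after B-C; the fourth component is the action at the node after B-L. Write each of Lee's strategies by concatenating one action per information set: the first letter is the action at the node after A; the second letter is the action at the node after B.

Kai has 16 pure strategies: A/g/Hi/z, A/g/Hi/w, A/g/Lo/z, A/g/Lo/w, A/f/Hi/z, A/f/Hi/w, A/f/Lo/z, A/f/Lo/w, B/g/Hi/z, B/g/Hi/w, B/g/Lo/z, B/g/Lo/w, B/f/Hi/z, B/f/Hi/w, B/f/Lo/z, B/f/Lo/w. Columns: UC, UL, WC, WL.
{A/g/Hi/z, A/g/Hi/w, A/g/Lo/z, A/g/Lo/w} → row (4,6) (4,6) (2,4) (2,4)
{A/f/Hi/z, A/f/Hi/w, A/f/Lo/z, A/f/Lo/w} → row (4,6) (4,6) (4,4) (4,4)
{B/g/Hi/z, B/f/Hi/z} → row (4,2) (5,2) (4,2) (5,2)
{B/g/Hi/w, B/f/Hi/w} → row (4,2) (3,1) (4,2) (3,1)
{B/g/Lo/z, B/f/Lo/z} → row (1,2) (5,2) (1,2) (5,2)
{B/g/Lo/w, B/f/Lo/w} → row (1,2) (3,1) (1,2) (3,1)
That's 6 distinct rows out of 16 strategies.

6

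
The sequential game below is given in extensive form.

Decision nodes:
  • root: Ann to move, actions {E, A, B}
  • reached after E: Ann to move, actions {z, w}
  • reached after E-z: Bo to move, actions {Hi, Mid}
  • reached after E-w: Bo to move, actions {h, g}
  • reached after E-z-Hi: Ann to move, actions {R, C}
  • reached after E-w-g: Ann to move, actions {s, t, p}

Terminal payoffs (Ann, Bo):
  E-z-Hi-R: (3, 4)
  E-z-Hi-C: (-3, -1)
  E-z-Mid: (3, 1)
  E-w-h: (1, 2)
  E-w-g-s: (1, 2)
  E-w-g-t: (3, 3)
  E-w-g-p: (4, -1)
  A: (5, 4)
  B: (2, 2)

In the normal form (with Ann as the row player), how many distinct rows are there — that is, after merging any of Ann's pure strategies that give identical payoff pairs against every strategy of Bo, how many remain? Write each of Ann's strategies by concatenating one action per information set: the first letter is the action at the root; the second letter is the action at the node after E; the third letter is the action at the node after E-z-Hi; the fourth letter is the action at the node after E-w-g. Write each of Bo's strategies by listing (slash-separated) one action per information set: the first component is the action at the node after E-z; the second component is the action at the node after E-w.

Ann has 36 pure strategies: EzRs, EzRt, EzRp, EzCs, EzCt, EzCp, EwRs, EwRt, EwRp, EwCs, EwCt, EwCp, AzRs, AzRt, AzRp, AzCs, AzCt, AzCp, AwRs, AwRt, AwRp, AwCs, AwCt, AwCp, BzRs, BzRt, BzRp, BzCs, BzCt, BzCp, BwRs, BwRt, BwRp, BwCs, BwCt, BwCp. Columns: Hi/h, Hi/g, Mid/h, Mid/g.
{EzRs, EzRt, EzRp} → row (3,4) (3,4) (3,1) (3,1)
{EzCs, EzCt, EzCp} → row (-3,-1) (-3,-1) (3,1) (3,1)
{EwRs, EwCs} → row (1,2) (1,2) (1,2) (1,2)
{EwRt, EwCt} → row (1,2) (3,3) (1,2) (3,3)
{EwRp, EwCp} → row (1,2) (4,-1) (1,2) (4,-1)
{AzRs, AzRt, AzRp, AzCs, AzCt, AzCp, AwRs, AwRt, AwRp, AwCs, AwCt, AwCp} → row (5,4) (5,4) (5,4) (5,4)
{BzRs, BzRt, BzRp, BzCs, BzCt, BzCp, BwRs, BwRt, BwRp, BwCs, BwCt, BwCp} → row (2,2) (2,2) (2,2) (2,2)
That's 7 distinct rows out of 36 strategies.

7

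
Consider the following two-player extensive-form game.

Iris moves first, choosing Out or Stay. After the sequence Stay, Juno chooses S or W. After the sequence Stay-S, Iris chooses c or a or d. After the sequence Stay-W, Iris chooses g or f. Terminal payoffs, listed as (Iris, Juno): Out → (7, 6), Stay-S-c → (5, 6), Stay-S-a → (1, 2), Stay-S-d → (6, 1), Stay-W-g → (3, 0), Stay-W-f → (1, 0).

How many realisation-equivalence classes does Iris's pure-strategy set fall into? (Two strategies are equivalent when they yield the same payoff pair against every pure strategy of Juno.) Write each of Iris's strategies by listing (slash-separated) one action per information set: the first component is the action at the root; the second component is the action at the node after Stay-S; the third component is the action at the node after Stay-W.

Iris has 12 pure strategies: Out/c/g, Out/c/f, Out/a/g, Out/a/f, Out/d/g, Out/d/f, Stay/c/g, Stay/c/f, Stay/a/g, Stay/a/f, Stay/d/g, Stay/d/f. Columns: S, W.
{Out/c/g, Out/c/f, Out/a/g, Out/a/f, Out/d/g, Out/d/f} → row (7,6) (7,6)
{Stay/c/g} → row (5,6) (3,0)
{Stay/c/f} → row (5,6) (1,0)
{Stay/a/g} → row (1,2) (3,0)
{Stay/a/f} → row (1,2) (1,0)
{Stay/d/g} → row (6,1) (3,0)
{Stay/d/f} → row (6,1) (1,0)
That's 7 distinct rows out of 12 strategies.

7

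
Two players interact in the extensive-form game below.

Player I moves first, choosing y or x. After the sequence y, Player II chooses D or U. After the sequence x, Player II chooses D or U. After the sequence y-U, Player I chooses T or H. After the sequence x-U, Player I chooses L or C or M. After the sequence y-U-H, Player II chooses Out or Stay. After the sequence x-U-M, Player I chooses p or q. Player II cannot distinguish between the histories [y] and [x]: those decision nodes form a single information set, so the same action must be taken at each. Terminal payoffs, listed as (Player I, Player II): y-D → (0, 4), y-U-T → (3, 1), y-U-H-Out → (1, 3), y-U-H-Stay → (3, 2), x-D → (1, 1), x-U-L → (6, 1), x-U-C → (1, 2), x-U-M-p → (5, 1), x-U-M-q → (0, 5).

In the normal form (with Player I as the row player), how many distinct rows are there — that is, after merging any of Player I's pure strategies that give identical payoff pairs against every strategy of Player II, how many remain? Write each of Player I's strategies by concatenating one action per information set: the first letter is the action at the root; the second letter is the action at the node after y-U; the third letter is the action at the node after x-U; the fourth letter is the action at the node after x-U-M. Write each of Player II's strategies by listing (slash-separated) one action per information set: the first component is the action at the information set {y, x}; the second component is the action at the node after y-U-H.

Player I has 24 pure strategies: yTLp, yTLq, yTCp, yTCq, yTMp, yTMq, yHLp, yHLq, yHCp, yHCq, yHMp, yHMq, xTLp, xTLq, xTCp, xTCq, xTMp, xTMq, xHLp, xHLq, xHCp, xHCq, xHMp, xHMq. Columns: D/Out, D/Stay, U/Out, U/Stay.
{yTLp, yTLq, yTCp, yTCq, yTMp, yTMq} → row (0,4) (0,4) (3,1) (3,1)
{yHLp, yHLq, yHCp, yHCq, yHMp, yHMq} → row (0,4) (0,4) (1,3) (3,2)
{xTLp, xTLq, xHLp, xHLq} → row (1,1) (1,1) (6,1) (6,1)
{xTCp, xTCq, xHCp, xHCq} → row (1,1) (1,1) (1,2) (1,2)
{xTMp, xHMp} → row (1,1) (1,1) (5,1) (5,1)
{xTMq, xHMq} → row (1,1) (1,1) (0,5) (0,5)
That's 6 distinct rows out of 24 strategies.

6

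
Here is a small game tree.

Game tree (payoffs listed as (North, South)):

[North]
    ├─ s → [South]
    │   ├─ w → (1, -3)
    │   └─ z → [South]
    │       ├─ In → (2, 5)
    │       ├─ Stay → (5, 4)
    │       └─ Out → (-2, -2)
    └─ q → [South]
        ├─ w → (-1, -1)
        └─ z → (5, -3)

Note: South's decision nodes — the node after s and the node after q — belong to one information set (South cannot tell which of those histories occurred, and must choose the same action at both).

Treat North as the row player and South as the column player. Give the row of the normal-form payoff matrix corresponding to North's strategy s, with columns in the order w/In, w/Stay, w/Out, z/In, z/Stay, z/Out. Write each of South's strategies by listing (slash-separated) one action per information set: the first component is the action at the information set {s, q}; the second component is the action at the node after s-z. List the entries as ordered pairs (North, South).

vs w/In: North plays s → South plays w at [s] → (1, -3)
vs w/Stay: North plays s → South plays w at [s] → (1, -3)
vs w/Out: North plays s → South plays w at [s] → (1, -3)
vs z/In: North plays s → South plays z at [s] → South plays In at [s-z] → (2, 5)
vs z/Stay: North plays s → South plays z at [s] → South plays Stay at [s-z] → (5, 4)
vs z/Out: North plays s → South plays z at [s] → South plays Out at [s-z] → (-2, -2)

(1,-3) (1,-3) (1,-3) (2,5) (5,4) (-2,-2)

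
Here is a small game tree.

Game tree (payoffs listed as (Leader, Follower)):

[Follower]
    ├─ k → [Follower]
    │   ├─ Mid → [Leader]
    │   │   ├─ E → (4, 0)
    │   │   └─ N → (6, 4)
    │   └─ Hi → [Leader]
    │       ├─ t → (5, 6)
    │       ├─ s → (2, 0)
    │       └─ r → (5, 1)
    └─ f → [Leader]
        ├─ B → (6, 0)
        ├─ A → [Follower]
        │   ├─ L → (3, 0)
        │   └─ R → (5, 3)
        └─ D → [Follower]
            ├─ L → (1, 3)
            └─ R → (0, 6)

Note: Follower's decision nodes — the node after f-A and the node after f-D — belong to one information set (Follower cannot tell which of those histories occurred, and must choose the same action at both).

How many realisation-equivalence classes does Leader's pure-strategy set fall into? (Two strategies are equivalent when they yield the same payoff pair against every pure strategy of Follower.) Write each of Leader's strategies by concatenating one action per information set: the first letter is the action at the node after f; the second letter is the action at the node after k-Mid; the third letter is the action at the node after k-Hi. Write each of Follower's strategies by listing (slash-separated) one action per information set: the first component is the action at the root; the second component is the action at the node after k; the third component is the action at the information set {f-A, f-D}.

Leader has 18 pure strategies: BEt, BEs, BEr, BNt, BNs, BNr, AEt, AEs, AEr, ANt, ANs, ANr, DEt, DEs, DEr, DNt, DNs, DNr. Columns: k/Mid/L, k/Mid/R, k/Hi/L, k/Hi/R, f/Mid/L, f/Mid/R, f/Hi/L, f/Hi/R.
{BEt} → row (4,0) (4,0) (5,6) (5,6) (6,0) (6,0) (6,0) (6,0)
{BEs} → row (4,0) (4,0) (2,0) (2,0) (6,0) (6,0) (6,0) (6,0)
{BEr} → row (4,0) (4,0) (5,1) (5,1) (6,0) (6,0) (6,0) (6,0)
{BNt} → row (6,4) (6,4) (5,6) (5,6) (6,0) (6,0) (6,0) (6,0)
{BNs} → row (6,4) (6,4) (2,0) (2,0) (6,0) (6,0) (6,0) (6,0)
{BNr} → row (6,4) (6,4) (5,1) (5,1) (6,0) (6,0) (6,0) (6,0)
{AEt} → row (4,0) (4,0) (5,6) (5,6) (3,0) (5,3) (3,0) (5,3)
{AEs} → row (4,0) (4,0) (2,0) (2,0) (3,0) (5,3) (3,0) (5,3)
{AEr} → row (4,0) (4,0) (5,1) (5,1) (3,0) (5,3) (3,0) (5,3)
{ANt} → row (6,4) (6,4) (5,6) (5,6) (3,0) (5,3) (3,0) (5,3)
{ANs} → row (6,4) (6,4) (2,0) (2,0) (3,0) (5,3) (3,0) (5,3)
{ANr} → row (6,4) (6,4) (5,1) (5,1) (3,0) (5,3) (3,0) (5,3)
{DEt} → row (4,0) (4,0) (5,6) (5,6) (1,3) (0,6) (1,3) (0,6)
{DEs} → row (4,0) (4,0) (2,0) (2,0) (1,3) (0,6) (1,3) (0,6)
{DEr} → row (4,0) (4,0) (5,1) (5,1) (1,3) (0,6) (1,3) (0,6)
{DNt} → row (6,4) (6,4) (5,6) (5,6) (1,3) (0,6) (1,3) (0,6)
{DNs} → row (6,4) (6,4) (2,0) (2,0) (1,3) (0,6) (1,3) (0,6)
{DNr} → row (6,4) (6,4) (5,1) (5,1) (1,3) (0,6) (1,3) (0,6)
That's 18 distinct rows out of 18 strategies.

18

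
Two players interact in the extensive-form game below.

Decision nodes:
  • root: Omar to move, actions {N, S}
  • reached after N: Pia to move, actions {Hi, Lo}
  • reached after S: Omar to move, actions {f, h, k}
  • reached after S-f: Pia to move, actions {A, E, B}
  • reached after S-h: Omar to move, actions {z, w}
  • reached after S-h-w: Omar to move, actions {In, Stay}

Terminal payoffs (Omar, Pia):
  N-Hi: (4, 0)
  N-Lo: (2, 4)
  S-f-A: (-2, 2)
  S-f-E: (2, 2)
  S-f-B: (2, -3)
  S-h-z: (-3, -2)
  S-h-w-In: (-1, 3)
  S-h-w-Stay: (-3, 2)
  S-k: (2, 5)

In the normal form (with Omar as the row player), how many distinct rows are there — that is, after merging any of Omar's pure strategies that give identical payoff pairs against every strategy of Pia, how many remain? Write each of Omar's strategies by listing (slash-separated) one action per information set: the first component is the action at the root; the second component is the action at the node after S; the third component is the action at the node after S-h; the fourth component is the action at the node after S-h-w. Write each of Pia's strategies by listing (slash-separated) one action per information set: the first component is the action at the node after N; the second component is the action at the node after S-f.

Omar has 24 pure strategies: N/f/z/In, N/f/z/Stay, N/f/w/In, N/f/w/Stay, N/h/z/In, N/h/z/Stay, N/h/w/In, N/h/w/Stay, N/k/z/In, N/k/z/Stay, N/k/w/In, N/k/w/Stay, S/f/z/In, S/f/z/Stay, S/f/w/In, S/f/w/Stay, S/h/z/In, S/h/z/Stay, S/h/w/In, S/h/w/Stay, S/k/z/In, S/k/z/Stay, S/k/w/In, S/k/w/Stay. Columns: Hi/A, Hi/E, Hi/B, Lo/A, Lo/E, Lo/B.
{N/f/z/In, N/f/z/Stay, N/f/w/In, N/f/w/Stay, N/h/z/In, N/h/z/Stay, N/h/w/In, N/h/w/Stay, N/k/z/In, N/k/z/Stay, N/k/w/In, N/k/w/Stay} → row (4,0) (4,0) (4,0) (2,4) (2,4) (2,4)
{S/f/z/In, S/f/z/Stay, S/f/w/In, S/f/w/Stay} → row (-2,2) (2,2) (2,-3) (-2,2) (2,2) (2,-3)
{S/h/z/In, S/h/z/Stay} → row (-3,-2) (-3,-2) (-3,-2) (-3,-2) (-3,-2) (-3,-2)
{S/h/w/In} → row (-1,3) (-1,3) (-1,3) (-1,3) (-1,3) (-1,3)
{S/h/w/Stay} → row (-3,2) (-3,2) (-3,2) (-3,2) (-3,2) (-3,2)
{S/k/z/In, S/k/z/Stay, S/k/w/In, S/k/w/Stay} → row (2,5) (2,5) (2,5) (2,5) (2,5) (2,5)
That's 6 distinct rows out of 24 strategies.

6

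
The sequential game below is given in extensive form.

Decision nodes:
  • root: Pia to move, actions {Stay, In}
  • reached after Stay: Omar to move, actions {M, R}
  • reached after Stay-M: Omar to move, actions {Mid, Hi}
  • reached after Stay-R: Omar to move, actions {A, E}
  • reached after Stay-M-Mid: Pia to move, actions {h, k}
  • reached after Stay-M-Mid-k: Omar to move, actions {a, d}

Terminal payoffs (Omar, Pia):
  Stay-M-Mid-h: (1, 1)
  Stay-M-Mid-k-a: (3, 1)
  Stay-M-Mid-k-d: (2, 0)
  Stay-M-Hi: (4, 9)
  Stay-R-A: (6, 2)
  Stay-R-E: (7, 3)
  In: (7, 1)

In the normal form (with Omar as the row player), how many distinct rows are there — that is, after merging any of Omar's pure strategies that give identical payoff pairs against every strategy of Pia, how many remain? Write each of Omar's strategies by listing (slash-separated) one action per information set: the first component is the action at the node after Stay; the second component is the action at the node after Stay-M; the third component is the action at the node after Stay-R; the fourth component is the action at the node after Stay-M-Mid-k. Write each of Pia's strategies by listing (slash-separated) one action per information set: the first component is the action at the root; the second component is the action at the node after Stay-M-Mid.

5

Omar has 16 pure strategies: M/Mid/A/a, M/Mid/A/d, M/Mid/E/a, M/Mid/E/d, M/Hi/A/a, M/Hi/A/d, M/Hi/E/a, M/Hi/E/d, R/Mid/A/a, R/Mid/A/d, R/Mid/E/a, R/Mid/E/d, R/Hi/A/a, R/Hi/A/d, R/Hi/E/a, R/Hi/E/d. Columns: Stay/h, Stay/k, In/h, In/k.
{M/Mid/A/a, M/Mid/E/a} → row (1,1) (3,1) (7,1) (7,1)
{M/Mid/A/d, M/Mid/E/d} → row (1,1) (2,0) (7,1) (7,1)
{M/Hi/A/a, M/Hi/A/d, M/Hi/E/a, M/Hi/E/d} → row (4,9) (4,9) (7,1) (7,1)
{R/Mid/A/a, R/Mid/A/d, R/Hi/A/a, R/Hi/A/d} → row (6,2) (6,2) (7,1) (7,1)
{R/Mid/E/a, R/Mid/E/d, R/Hi/E/a, R/Hi/E/d} → row (7,3) (7,3) (7,1) (7,1)
That's 5 distinct rows out of 16 strategies.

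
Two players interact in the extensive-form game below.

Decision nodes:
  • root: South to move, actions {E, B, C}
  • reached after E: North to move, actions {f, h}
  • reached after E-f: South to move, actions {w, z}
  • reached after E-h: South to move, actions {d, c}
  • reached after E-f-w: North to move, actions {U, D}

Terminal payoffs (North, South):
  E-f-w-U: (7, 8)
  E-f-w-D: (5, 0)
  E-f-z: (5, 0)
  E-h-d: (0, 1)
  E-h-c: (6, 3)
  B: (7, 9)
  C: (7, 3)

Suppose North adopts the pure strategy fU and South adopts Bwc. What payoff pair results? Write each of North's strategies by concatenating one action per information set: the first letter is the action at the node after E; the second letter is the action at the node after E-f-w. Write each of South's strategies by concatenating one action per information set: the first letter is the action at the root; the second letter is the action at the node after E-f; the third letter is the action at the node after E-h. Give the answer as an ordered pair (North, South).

(7, 9)

Trace the play path from the root:
  South plays B
→ terminal payoff (7, 9).
(North's choice at the node after E is never reached on this path, so it doesn't affect the outcome.)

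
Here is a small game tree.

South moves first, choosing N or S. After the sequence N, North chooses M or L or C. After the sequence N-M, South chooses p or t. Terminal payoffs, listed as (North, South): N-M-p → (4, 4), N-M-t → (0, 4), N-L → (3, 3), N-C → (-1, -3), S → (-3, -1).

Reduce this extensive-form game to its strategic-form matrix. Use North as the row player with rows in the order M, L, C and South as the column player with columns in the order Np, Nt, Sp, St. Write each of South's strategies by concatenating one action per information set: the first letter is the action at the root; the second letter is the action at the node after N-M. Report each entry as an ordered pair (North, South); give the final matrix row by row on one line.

M: (4,4) (0,4) (-3,-1) (-3,-1) | L: (3,3) (3,3) (-3,-1) (-3,-1) | C: (-1,-3) (-1,-3) (-3,-1) (-3,-1)

Row M: Np→(4,4), Nt→(0,4), Sp→(-3,-1), St→(-3,-1)
Row L: Np→(3,3), Nt→(3,3), Sp→(-3,-1), St→(-3,-1)
Row C: Np→(-1,-3), Nt→(-1,-3), Sp→(-3,-1), St→(-3,-1)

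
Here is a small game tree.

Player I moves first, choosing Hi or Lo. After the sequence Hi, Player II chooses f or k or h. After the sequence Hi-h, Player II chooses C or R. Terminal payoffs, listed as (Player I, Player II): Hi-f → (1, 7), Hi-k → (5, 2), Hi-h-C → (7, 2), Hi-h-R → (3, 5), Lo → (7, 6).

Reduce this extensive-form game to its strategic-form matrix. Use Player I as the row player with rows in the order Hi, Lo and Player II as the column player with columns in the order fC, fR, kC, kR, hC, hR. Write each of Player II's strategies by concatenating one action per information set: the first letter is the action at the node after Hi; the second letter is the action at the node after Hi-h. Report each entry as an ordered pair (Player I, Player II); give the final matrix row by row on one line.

           fC       fR       kC       kR       hC       hR
  Hi    (1,7)    (1,7)    (5,2)    (5,2)    (7,2)    (3,5)
  Lo    (7,6)    (7,6)    (7,6)    (7,6)    (7,6)    (7,6)

Hi: (1,7) (1,7) (5,2) (5,2) (7,2) (3,5) | Lo: (7,6) (7,6) (7,6) (7,6) (7,6) (7,6)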